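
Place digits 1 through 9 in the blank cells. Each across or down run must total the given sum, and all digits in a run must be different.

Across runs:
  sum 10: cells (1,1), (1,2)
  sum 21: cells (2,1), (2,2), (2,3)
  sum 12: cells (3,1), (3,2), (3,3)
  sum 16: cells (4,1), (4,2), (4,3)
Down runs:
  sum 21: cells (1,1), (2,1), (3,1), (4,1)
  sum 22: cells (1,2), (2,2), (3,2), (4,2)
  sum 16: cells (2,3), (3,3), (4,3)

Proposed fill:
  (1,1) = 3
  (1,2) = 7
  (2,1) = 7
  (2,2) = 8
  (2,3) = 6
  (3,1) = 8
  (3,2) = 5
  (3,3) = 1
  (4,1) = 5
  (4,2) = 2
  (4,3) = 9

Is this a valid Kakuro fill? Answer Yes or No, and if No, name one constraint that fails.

No — the across run (3,1)–(3,3) sums to 14, not 12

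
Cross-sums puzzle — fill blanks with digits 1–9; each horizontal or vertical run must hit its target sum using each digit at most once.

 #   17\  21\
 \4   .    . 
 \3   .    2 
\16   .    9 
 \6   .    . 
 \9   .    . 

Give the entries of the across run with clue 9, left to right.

4 5

4 in 2 cells must be {1,3}; 3 in 2 cells must be {1,2}; 16 in 2 cells must be {7,9}.
R2C1 = 3 − 2 = 1 completes the 3 across.
R3C1 = 16 − 9 = 7 completes the 16 across.
R1C1 = 3: the only remaining digit allowed by both the 4 across and the 17 down.
R1C2 = 4 − 3 = 1 completes the 4 across.
Nothing is forced directly, so branch on R4C1, whose candidates are 2 or 4. If R4C1 = 4: then R4C2 would have to be in {2} for the 6 across but in {3,4,5,6} for the 21 down — contradiction. So R4C1 = 2.
R4C2 = 6 − 2 = 4 completes the 6 across.
R5C1 = 17 − 13 = 4 completes the 17 down.
R5C2 = 9 − 4 = 5 completes the 9 across.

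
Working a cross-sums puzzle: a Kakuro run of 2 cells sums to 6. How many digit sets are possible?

2 distinct digits from 1–9 sum between 3 and 17.
Enumerating: {1,5}, {2,4}.

2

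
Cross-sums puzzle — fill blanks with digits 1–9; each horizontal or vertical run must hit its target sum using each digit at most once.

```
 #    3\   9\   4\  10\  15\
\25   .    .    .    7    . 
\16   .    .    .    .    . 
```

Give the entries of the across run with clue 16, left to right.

2 4 1 3 6

16 in 5 cells must be {1,2,3,4,6}; 3 in 2 cells must be {1,2}; 4 in 2 cells must be {1,3}.
R2C4 = 10 − 7 = 3 completes the 10 down.
R2C5 = 6: the only remaining digit allowed by both the 16 across and the 15 down.
R1C5 = 15 − 6 = 9 completes the 15 down.
Given what's placed, R2C3 must be 1 to fit the 16 across and 4 down.
R1C3 = 4 − 1 = 3 completes the 4 down.
R2C1 = 2: the only remaining digit allowed by both the 16 across and the 3 down.
R2C2 = 16 − 12 = 4 completes the 16 across.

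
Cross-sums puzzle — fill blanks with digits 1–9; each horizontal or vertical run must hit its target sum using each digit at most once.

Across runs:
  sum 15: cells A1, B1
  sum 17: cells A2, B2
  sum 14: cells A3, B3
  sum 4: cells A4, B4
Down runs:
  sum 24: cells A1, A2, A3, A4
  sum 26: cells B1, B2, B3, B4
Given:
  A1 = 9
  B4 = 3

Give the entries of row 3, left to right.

6, 8

17 in 2 cells must be {8,9}; 4 in 2 cells must be {1,3}.
B1 = 15 − 9 = 6 completes the 15 across.
A2 = 8: the only remaining digit allowed by both the 17 across and the 24 down.
B2 = 17 − 8 = 9 completes the 17 across.
B3 = 26 − 18 = 8 completes the 26 down.
A4 = 4 − 3 = 1 completes the 4 across.
A3 = 14 − 8 = 6 completes the 14 across.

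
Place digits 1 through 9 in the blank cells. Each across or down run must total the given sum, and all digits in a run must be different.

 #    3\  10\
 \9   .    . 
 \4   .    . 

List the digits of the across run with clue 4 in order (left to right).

1, 3

4 in 2 cells must be {1,3}; 3 in 2 cells must be {1,2}.
The 4 across and the 3 down share only 1, so R2C1 = 1.
R2C2 = 4 − 1 = 3 completes the 4 across.
R1C1 = 3 − 1 = 2 completes the 3 down.
R1C2 = 9 − 2 = 7 completes the 9 across.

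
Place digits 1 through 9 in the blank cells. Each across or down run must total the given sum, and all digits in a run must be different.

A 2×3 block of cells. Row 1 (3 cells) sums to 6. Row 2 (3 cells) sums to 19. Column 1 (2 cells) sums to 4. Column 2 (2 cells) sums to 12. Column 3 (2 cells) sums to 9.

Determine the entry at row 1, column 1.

6 in 3 cells must be {1,2,3}; 4 in 2 cells must be {1,3}.
The 6 across and the 12 down share only 3, so (1,2) = 3.
The 19 across and the 4 down share only 3, so (2,1) = 3.
(2,2) = 12 − 3 = 9 completes the 12 down.
(2,3) = 19 − 12 = 7 completes the 19 across.
(1,1) = 4 − 3 = 1 completes the 4 down.
(1,3) = 6 − 4 = 2 completes the 6 across.

1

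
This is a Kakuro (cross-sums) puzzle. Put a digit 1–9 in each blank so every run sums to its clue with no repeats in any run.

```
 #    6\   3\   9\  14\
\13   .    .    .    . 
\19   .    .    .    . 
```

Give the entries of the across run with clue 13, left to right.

2 1 4 6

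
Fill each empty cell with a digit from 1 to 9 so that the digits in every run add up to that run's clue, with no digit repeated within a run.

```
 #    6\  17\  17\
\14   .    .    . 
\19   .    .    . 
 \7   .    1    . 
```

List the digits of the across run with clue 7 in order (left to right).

7 in 3 cells must be {1,2,4}; 6 in 3 cells must be {1,2,3}.
Given what's placed, R3C1 must be 2 to fit the 7 across and 6 down.
R3C3 = 7 − 3 = 4 completes the 7 across.

2 1 4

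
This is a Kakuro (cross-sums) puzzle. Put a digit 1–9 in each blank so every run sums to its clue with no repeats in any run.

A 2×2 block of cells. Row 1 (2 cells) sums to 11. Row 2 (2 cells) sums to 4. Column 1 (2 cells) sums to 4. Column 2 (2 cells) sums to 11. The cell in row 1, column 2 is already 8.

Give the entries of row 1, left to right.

3 8

4 in 2 cells must be {1,3}.
(1,1) = 11 − 8 = 3 completes the 11 across.
(2,1) = 4 − 3 = 1 completes the 4 down.
(2,2) = 4 − 1 = 3 completes the 4 across.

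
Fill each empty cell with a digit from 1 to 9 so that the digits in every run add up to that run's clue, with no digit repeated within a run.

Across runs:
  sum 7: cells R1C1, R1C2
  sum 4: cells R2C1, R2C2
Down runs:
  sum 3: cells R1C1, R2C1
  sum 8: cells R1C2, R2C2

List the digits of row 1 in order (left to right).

2 5

4 in 2 cells must be {1,3}; 3 in 2 cells must be {1,2}.
The 4 across and the 3 down share only 1, so R2C1 = 1.
R2C2 = 4 − 1 = 3 completes the 4 across.
R1C1 = 3 − 1 = 2 completes the 3 down.
R1C2 = 7 − 2 = 5 completes the 7 across.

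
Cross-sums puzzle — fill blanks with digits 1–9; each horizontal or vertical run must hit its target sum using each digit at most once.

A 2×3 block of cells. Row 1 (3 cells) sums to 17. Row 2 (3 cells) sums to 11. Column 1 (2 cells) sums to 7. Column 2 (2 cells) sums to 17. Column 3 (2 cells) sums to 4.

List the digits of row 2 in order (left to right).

17 in 2 cells must be {8,9}; 4 in 2 cells must be {1,3}.
The 11 across and the 17 down share only 8, so (2,2) = 8.
Given what's placed, (2,3) must be 1 to fit the 11 across and 4 down.
(1,2) = 17 − 8 = 9 completes the 17 down.
(1,3) = 4 − 1 = 3 completes the 4 down.
(2,1) = 11 − 9 = 2 completes the 11 across.
(1,1) = 17 − 12 = 5 completes the 17 across.

2 8 1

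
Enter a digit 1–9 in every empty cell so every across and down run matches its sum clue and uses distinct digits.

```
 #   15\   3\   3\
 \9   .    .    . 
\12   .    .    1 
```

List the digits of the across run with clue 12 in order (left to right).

9, 2, 1

3 in 2 cells must be {1,2}.
Only 6 fits R1C1 under both its across sum 9 and down sum 15.
R1C3 = 3 − 1 = 2 completes the 3 down.
R2C1 = 15 − 6 = 9 completes the 15 down.
R2C2 = 12 − 10 = 2 completes the 12 across.
R1C2 = 9 − 8 = 1 completes the 9 across.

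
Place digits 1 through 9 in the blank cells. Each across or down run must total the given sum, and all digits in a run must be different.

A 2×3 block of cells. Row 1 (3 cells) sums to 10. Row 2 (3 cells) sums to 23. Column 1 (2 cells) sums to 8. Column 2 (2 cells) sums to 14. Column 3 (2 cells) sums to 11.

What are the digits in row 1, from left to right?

2, 5, 3

23 in 3 cells must be {6,8,9}.
The 23 across and the 8 down share only 6, so (2,1) = 6.
(1,1) = 8 − 6 = 2 completes the 8 down.
Given what's placed, (1,2) must be 5 to fit the 10 across and 14 down.
(1,3) = 10 − 7 = 3 completes the 10 across.
(2,2) = 14 − 5 = 9 completes the 14 down.
(2,3) = 23 − 15 = 8 completes the 23 across.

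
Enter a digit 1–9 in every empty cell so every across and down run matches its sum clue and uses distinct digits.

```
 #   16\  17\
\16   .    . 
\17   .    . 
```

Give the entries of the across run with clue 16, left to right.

7 9

16 in 2 cells must be {7,9}; 17 in 2 cells must be {8,9}.
The 16 across and the 17 down share only 9, so R1C2 = 9.
The 17 across and the 16 down share only 9, so R2C1 = 9.
R2C2 = 17 − 9 = 8 completes the 17 across.
R1C1 = 16 − 9 = 7 completes the 16 across.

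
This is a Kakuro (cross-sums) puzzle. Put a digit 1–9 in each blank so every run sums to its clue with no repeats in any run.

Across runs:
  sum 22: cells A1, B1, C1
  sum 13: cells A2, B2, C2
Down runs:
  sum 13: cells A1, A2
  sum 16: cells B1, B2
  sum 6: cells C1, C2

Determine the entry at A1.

16 in 2 cells must be {7,9}.
The 22 across and the 6 down share only 5, so C1 = 5.
C2 = 6 − 5 = 1 completes the 6 down.
Given what's placed, B1 must be 9 to fit the 22 across and 16 down.
B2 = 16 − 9 = 7 completes the 16 down.
A1 = 22 − 14 = 8 completes the 22 across.
A2 = 13 − 8 = 5 completes the 13 across.

8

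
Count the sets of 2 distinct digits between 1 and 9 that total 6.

2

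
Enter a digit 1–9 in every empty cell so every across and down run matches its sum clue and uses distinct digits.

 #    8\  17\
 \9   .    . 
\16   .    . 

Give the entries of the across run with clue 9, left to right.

1 8

16 in 2 cells must be {7,9}; 17 in 2 cells must be {8,9}.
The 9 across and the 17 down share only 8, so R1C2 = 8.
The 16 across and the 8 down share only 7, so R2C1 = 7.
R2C2 = 16 − 7 = 9 completes the 16 across.
R1C1 = 9 − 8 = 1 completes the 9 across.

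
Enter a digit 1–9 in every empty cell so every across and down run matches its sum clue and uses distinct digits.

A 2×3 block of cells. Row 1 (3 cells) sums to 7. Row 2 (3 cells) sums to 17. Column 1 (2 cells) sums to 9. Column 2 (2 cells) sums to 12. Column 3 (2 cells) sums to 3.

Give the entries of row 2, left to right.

7 8 2

7 in 3 cells must be {1,2,4}; 3 in 2 cells must be {1,2}.
The 7 across and the 12 down share only 4, so (1,2) = 4.
(2,2) = 12 − 4 = 8 completes the 12 down.
Given what's placed, (2,3) must be 2 to fit the 17 across and 3 down.
(1,3) = 3 − 2 = 1 completes the 3 down.
(2,1) = 17 − 10 = 7 completes the 17 across.
(1,1) = 7 − 5 = 2 completes the 7 across.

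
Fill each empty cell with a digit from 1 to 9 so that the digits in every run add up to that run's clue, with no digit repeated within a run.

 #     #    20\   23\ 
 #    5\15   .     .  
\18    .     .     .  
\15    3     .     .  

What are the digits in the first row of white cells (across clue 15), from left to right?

9 6

23 in 3 cells must be {6,8,9}.
R2C1 = 5 − 3 = 2 completes the 5 down.
R2C3 = 9: the only remaining digit allowed by both the 18 across and the 23 down.
Given what's placed, R3C3 must be 8 to fit the 15 across and 23 down.
R1C3 = 23 − 17 = 6 completes the 23 down.
R2C2 = 18 − 11 = 7 completes the 18 across.
R3C2 = 15 − 11 = 4 completes the 15 across.
R1C2 = 15 − 6 = 9 completes the 15 across.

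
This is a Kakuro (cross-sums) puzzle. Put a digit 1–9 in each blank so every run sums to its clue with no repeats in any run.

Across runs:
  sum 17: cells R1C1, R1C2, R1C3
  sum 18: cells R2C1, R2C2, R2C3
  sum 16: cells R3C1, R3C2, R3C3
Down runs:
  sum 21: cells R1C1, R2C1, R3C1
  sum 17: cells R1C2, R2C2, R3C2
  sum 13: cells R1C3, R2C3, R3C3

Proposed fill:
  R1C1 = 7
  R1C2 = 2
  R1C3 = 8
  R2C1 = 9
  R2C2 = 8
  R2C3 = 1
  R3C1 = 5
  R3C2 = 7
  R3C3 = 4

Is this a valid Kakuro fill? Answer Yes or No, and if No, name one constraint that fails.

Across: 7+2+8=17; 9+8+1=18; 5+7+4=16. Down: 7+9+5=21; 2+8+7=17; 8+1+4=13. No digit repeats within any run.

Yes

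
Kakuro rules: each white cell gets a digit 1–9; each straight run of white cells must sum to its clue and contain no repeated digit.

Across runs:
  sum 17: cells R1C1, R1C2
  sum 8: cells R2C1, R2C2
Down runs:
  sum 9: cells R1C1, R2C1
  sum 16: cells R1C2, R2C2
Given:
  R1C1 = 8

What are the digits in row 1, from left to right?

8 9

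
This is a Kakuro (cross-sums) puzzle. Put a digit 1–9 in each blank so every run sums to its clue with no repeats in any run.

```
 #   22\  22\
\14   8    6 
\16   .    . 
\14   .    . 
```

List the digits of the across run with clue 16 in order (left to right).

9, 7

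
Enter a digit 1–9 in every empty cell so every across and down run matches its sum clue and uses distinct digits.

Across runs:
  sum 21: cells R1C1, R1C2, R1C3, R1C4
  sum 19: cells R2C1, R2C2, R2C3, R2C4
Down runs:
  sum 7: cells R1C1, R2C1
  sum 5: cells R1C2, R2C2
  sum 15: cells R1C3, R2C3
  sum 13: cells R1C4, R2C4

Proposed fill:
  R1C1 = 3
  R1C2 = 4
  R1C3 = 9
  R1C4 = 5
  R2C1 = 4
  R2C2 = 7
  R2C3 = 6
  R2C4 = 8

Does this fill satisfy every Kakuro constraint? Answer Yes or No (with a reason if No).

No — the down run R1C2–R2C2 sums to 11, not 5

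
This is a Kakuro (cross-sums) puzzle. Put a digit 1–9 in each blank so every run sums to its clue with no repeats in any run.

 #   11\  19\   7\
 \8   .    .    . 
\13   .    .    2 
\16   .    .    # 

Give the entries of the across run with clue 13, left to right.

3, 8, 2

16 in 2 cells must be {7,9}.
R1C3 = 7 − 2 = 5 completes the 7 down.
R3C1 = 7: only digit in both the 16-across and 11-down candidate sets.
R3C2 = 16 − 7 = 9 completes the 16 across.
Given what's placed, R1C1 must be 1 to fit the 8 across and 11 down.
R1C2 = 8 − 6 = 2 completes the 8 across.
R2C1 = 11 − 8 = 3 completes the 11 down.
R2C2 = 13 − 5 = 8 completes the 13 across.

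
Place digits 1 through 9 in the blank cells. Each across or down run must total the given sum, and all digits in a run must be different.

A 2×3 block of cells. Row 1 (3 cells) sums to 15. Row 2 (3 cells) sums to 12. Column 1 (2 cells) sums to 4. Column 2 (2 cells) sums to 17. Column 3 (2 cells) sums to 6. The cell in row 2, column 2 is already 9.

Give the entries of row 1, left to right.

4 in 2 cells must be {1,3}; 17 in 2 cells must be {8,9}.
(1,2) = 17 − 9 = 8 completes the 17 down.
(2,1) = 1: the only remaining digit allowed by both the 12 across and the 4 down.
(2,3) = 12 − 10 = 2 completes the 12 across.
(1,1) = 4 − 1 = 3 completes the 4 down.
(1,3) = 15 − 11 = 4 completes the 15 across.

3, 8, 4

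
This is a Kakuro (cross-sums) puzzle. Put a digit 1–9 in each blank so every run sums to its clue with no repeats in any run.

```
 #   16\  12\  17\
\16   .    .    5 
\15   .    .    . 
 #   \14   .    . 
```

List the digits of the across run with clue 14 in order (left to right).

6 8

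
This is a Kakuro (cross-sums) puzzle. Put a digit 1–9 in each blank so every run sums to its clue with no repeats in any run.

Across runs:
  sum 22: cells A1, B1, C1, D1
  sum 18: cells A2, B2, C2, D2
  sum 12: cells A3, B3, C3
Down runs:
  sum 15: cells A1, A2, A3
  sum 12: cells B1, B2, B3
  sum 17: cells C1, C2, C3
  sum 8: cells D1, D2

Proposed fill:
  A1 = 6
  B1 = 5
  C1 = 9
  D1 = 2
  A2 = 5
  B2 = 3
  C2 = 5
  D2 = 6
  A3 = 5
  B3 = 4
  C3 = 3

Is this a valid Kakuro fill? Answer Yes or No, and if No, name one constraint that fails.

No — the across run A2–D2 sums to 19, not 18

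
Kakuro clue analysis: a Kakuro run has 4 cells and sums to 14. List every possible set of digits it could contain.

4 distinct digits from 1–9 sum between 10 and 30.

{1,2,3,8}; {1,2,4,7}; {1,2,5,6}; {1,3,4,6}; {2,3,4,5}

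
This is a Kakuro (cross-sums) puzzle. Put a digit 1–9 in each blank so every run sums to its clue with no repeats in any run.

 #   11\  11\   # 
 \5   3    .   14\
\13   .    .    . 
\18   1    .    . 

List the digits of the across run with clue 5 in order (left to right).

R1C2 = 5 − 3 = 2 completes the 5 across.
R2C1 = 11 − 4 = 7 completes the 11 down.
Given what's placed, R2C3 must be 5 to fit the 13 across and 14 down.
R3C2 = 8: the only remaining digit allowed by both the 18 across and the 11 down.
R3C3 = 18 − 9 = 9 completes the 18 across.
R2C2 = 13 − 12 = 1 completes the 13 across.

3 2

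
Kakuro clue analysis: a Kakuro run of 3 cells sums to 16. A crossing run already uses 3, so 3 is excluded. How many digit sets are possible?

5

3 distinct digits from 1–9 sum between 6 and 24.
Dropping sets that contain 3.
Enumerating: {1,6,9}, {1,7,8}, {2,5,9}, {2,6,8}, {4,5,7}.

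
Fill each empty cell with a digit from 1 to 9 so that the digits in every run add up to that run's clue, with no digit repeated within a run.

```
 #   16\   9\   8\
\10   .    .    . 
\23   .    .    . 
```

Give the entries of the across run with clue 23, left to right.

9 8 6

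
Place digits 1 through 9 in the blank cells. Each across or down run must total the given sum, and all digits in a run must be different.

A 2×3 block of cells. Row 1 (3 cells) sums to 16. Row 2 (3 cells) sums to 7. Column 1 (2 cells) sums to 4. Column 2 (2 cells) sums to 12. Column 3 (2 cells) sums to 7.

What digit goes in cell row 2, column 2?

4

7 in 3 cells must be {1,2,4}; 4 in 2 cells must be {1,3}.
The 7 across and the 4 down share only 1, so (2,1) = 1.
Given what's placed, (2,2) must be 4 to fit the 7 across and 12 down.
(2,3) = 7 − 5 = 2 completes the 7 across.
(1,1) = 4 − 1 = 3 completes the 4 down.
(1,2) = 12 − 4 = 8 completes the 12 down.
(1,3) = 16 − 11 = 5 completes the 16 across.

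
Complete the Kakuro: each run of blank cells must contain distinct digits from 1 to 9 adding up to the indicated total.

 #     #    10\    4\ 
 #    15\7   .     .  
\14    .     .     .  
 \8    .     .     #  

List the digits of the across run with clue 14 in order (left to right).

4 in 2 cells must be {1,3}.
Nothing is forced directly, so branch on R1C3, whose candidates are 1 or 3. If R1C3 = 1: that forces R1C2 = 6, R2C3 = 3, after which R2C2 would have to be in {2,4,5,6,7,9} for the 14 across but in {1,3} for the 10 down — contradiction. So R1C3 = 3.
R1C2 = 7 − 3 = 4 completes the 7 across.
R2C3 = 4 − 3 = 1 completes the 4 down.
R2C2 = 5: the only remaining digit allowed by both the 14 across and the 10 down.
R3C2 = 10 − 9 = 1 completes the 10 down.
R2C1 = 14 − 6 = 8 completes the 14 across.
R3C1 = 8 − 1 = 7 completes the 8 across.

8, 5, 1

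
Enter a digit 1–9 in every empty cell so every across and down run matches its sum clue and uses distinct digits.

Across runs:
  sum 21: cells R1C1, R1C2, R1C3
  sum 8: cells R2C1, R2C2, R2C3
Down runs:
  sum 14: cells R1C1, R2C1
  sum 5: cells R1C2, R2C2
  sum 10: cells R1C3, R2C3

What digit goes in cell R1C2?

4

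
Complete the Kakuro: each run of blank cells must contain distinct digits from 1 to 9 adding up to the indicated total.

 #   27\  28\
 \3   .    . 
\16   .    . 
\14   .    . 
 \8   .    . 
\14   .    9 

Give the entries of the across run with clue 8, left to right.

3 5

3 in 2 cells must be {1,2}; 16 in 2 cells must be {7,9}.
R2C2 = 7: the only remaining digit allowed by both the 16 across and the 28 down.
R5C1 = 14 − 9 = 5 completes the 14 across.
R2C1 = 16 − 7 = 9 completes the 16 across.
No cell is forced outright now. R3C1 can only be 6 or 8 (the digits allowed by both its 14 across and its 27 down). If R3C1 = 6: then R1C1 would have to be in {1,2} for the 3 across but in {3,4} for the 27 down — contradiction. So R3C1 = 8.
R3C2 = 14 − 8 = 6 completes the 14 across.
No cell is forced outright now. R1C1 can only be 1 or 2 (the digits allowed by both its 3 across and its 27 down). If R1C1 = 1: that forces R1C2 = 2, after which R4C1 would have to be in {1,2,3,5,6,7} for the 8 across but in {4} for the 27 down — contradiction. So R1C1 = 2.
R1C2 = 3 − 2 = 1 completes the 3 across.
R4C1 = 27 − 24 = 3 completes the 27 down.
R4C2 = 8 − 3 = 5 completes the 8 across.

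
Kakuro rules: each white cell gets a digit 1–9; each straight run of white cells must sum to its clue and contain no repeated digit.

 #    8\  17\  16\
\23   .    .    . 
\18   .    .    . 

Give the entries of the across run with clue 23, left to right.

6 8 9

23 in 3 cells must be {6,8,9}; 17 in 2 cells must be {8,9}; 16 in 2 cells must be {7,9}.
The 23 across and the 8 down share only 6, so R1C1 = 6.
Given what's placed, R1C3 must be 9 to fit the 23 across and 16 down.
R2C1 = 8 − 6 = 2 completes the 8 down.
R2C2 = 9: the only remaining digit allowed by both the 18 across and the 17 down.
R2C3 = 18 − 11 = 7 completes the 18 across.
R1C2 = 23 − 15 = 8 completes the 23 across.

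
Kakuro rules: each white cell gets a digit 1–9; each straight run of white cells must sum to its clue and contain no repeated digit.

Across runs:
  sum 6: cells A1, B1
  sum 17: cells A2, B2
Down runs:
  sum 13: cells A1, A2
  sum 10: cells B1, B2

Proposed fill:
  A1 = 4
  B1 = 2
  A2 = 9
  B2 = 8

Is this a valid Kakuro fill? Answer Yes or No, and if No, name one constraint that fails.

Across: 4+2=6; 9+8=17. Down: 4+9=13; 2+8=10. No digit repeats within any run.

Yes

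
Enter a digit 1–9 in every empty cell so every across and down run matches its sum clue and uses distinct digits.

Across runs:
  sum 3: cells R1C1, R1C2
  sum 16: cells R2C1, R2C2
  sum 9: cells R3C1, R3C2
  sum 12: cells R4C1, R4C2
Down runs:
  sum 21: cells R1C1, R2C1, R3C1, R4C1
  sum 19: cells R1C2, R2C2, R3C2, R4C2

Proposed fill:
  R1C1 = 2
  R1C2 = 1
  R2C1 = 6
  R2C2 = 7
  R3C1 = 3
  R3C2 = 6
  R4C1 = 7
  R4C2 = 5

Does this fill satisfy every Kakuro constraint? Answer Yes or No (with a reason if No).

No — the across run R2C1–R2C2 sums to 13, not 16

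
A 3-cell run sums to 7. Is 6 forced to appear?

The only way to make 7 from 3 distinct digits is {1,2,4}, which does not contain 6.

No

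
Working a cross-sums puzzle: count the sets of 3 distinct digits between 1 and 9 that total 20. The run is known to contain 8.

3 distinct digits from 1–9 sum between 6 and 24.
Keeping only sets containing 8.
Enumerating: {3,8,9}, {5,7,8}.

2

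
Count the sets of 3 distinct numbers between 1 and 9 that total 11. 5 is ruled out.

3 distinct digits from 1–9 sum between 6 and 24.
Dropping sets that contain 5.
Enumerating: {1,2,8}, {1,3,7}, {1,4,6}, {2,3,6}.

4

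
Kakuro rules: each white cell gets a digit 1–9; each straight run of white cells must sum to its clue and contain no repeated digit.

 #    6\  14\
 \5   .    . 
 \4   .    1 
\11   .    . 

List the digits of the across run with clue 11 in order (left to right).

4 in 2 cells must be {1,3}; 6 in 3 cells must be {1,2,3}.
R1C2 = 4: the only remaining digit allowed by both the 5 across and the 14 down.
R2C1 = 4 − 1 = 3 completes the 4 across.
R3C1 = 2: the only remaining digit allowed by both the 11 across and the 6 down.
R3C2 = 11 − 2 = 9 completes the 11 across.
R1C1 = 5 − 4 = 1 completes the 5 across.

2, 9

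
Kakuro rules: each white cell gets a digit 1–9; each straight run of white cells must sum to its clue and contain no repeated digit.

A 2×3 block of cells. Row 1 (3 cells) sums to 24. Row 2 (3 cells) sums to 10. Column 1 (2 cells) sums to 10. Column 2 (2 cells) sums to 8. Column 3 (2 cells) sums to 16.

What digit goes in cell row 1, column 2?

24 in 3 cells must be {7,8,9}; 16 in 2 cells must be {7,9}.
The 24 across and the 8 down share only 7, so (1,2) = 7.
Given what's placed, (1,3) must be 9 to fit the 24 across and 16 down.
(2,2) = 8 − 7 = 1 completes the 8 down.
(2,3) = 16 − 9 = 7 completes the 16 down.
(1,1) = 24 − 16 = 8 completes the 24 across.
(2,1) = 10 − 8 = 2 completes the 10 across.

7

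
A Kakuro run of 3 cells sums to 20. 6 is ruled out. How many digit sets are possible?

3

3 distinct digits from 1–9 sum between 6 and 24.
Dropping sets that contain 6.
Enumerating: {3,8,9}, {4,7,9}, {5,7,8}.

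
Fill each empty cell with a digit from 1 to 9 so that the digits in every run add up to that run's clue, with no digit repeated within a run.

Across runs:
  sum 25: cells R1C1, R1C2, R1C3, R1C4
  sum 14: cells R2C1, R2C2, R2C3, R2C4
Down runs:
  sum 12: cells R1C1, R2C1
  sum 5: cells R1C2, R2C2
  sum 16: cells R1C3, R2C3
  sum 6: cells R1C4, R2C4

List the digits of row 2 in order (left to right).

16 in 2 cells must be {7,9}.
Only 7 fits R2C3 under both its across sum 14 and down sum 16.
R1C3 = 16 − 7 = 9 completes the 16 down.
Given what's placed, R2C1 must be 4 to fit the 14 across and 12 down.
R1C1 = 12 − 4 = 8 completes the 12 down.
No cell is forced outright now. R2C2 can only be 1 or 2 (the digits allowed by both its 14 across and its 5 down). If R2C2 = 1: then R1C2 would have to be in {1,2,3,5,6,7} for the 25 across but in {4} for the 5 down — contradiction. So R2C2 = 2.
R1C2 = 5 − 2 = 3 completes the 5 down.
R1C4 = 25 − 20 = 5 completes the 25 across.
R2C4 = 14 − 13 = 1 completes the 14 across.

4 2 7 1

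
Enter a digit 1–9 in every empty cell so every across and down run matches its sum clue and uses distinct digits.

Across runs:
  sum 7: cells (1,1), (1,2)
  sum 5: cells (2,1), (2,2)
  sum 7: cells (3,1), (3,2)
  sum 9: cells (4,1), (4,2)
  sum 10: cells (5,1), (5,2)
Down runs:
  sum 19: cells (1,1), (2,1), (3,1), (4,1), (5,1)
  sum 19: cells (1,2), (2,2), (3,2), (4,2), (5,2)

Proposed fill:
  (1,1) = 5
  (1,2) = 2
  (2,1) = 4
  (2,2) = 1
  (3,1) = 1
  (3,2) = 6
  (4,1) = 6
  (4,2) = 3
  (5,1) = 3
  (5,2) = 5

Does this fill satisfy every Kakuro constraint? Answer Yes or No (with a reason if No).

No — the down run (1,2)–(5,2) sums to 17, not 19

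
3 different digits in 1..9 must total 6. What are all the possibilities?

{1,2,3}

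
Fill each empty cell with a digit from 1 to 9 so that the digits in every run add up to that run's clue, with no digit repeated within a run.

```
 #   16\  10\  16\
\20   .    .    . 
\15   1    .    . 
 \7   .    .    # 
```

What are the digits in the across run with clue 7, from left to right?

16 in 2 cells must be {7,9}.
Given what's placed, R2C3 must be 9 to fit the 15 across and 16 down.
R3C1 = 6: the only remaining digit allowed by both the 7 across and the 16 down.
R3C2 = 7 − 6 = 1 completes the 7 across.
R1C1 = 16 − 7 = 9 completes the 16 down.
R1C3 = 16 − 9 = 7 completes the 16 down.
R2C2 = 15 − 10 = 5 completes the 15 across.
R1C2 = 20 − 16 = 4 completes the 20 across.

6, 1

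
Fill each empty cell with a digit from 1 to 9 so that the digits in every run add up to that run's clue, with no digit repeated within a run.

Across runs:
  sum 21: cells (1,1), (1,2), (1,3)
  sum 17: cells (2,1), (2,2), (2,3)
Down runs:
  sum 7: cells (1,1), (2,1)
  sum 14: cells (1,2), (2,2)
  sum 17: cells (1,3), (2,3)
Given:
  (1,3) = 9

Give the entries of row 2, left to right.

3 6 8

17 in 2 cells must be {8,9}.
(2,3) = 17 − 9 = 8 completes the 17 down.
Nothing is forced directly, so branch on (1,1), whose candidates are 4 or 5. If (1,1) = 5: then (1,2) would have to be in {7} for the 21 across but in {5,6,8,9} for the 14 down — contradiction. So (1,1) = 4.
(1,2) = 21 − 13 = 8 completes the 21 across.
(2,1) = 7 − 4 = 3 completes the 7 down.
(2,2) = 17 − 11 = 6 completes the 17 across.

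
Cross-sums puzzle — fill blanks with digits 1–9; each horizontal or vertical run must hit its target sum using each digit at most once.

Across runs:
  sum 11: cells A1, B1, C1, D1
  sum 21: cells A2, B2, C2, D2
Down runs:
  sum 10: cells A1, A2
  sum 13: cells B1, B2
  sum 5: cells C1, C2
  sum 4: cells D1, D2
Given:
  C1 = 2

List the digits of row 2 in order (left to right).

11 in 4 cells must be {1,2,3,5}; 4 in 2 cells must be {1,3}.
B1 = 5: the only remaining digit allowed by both the 11 across and the 13 down.
B2 = 13 − 5 = 8 completes the 13 down.
C2 = 5 − 2 = 3 completes the 5 down.
Given what's placed, D2 must be 1 to fit the 21 across and 4 down.
D1 = 4 − 1 = 3 completes the 4 down.
A2 = 21 − 12 = 9 completes the 21 across.
A1 = 11 − 10 = 1 completes the 11 across.

9 8 3 1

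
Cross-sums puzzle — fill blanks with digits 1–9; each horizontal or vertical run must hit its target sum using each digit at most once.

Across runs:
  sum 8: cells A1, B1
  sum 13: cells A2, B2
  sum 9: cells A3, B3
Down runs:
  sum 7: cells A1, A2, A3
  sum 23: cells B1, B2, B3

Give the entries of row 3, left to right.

7 in 3 cells must be {1,2,4}; 23 in 3 cells must be {6,8,9}.
The 8 across and the 23 down share only 6, so B1 = 6.
The 13 across and the 7 down share only 4, so A2 = 4.
B2 = 13 − 4 = 9 completes the 13 across.
B3 = 23 − 15 = 8 completes the 23 down.
A1 = 8 − 6 = 2 completes the 8 across.
A3 = 9 − 8 = 1 completes the 9 across.

1, 8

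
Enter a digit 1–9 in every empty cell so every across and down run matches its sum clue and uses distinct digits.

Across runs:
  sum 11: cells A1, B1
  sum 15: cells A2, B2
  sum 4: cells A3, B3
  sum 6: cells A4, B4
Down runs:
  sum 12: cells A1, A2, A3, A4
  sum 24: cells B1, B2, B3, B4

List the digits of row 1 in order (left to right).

4 in 2 cells must be {1,3}.
Only 6 fits A2 under both its across sum 15 and down sum 12.
B2 = 15 − 6 = 9 completes the 15 across.
Nothing is forced directly, so branch on A1, whose candidates are 2 or 3. If A1 = 2: then B1 would have to be in {9} for the 11 across but in {1,2,3,4,5,6,7,8} for the 24 down — contradiction. So A1 = 3.
B1 = 11 − 3 = 8 completes the 11 across.

3 8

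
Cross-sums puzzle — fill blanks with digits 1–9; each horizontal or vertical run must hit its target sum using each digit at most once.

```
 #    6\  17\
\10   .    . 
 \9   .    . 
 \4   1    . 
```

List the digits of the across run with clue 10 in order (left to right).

4 in 2 cells must be {1,3}; 6 in 3 cells must be {1,2,3}.
R3C2 = 4 − 1 = 3 completes the 4 across.
Nothing is forced directly, so branch on R1C1, whose candidates are 2 or 3. If R1C1 = 3: then R1C2 would have to be in {7} for the 10 across but in {5,6,8,9} for the 17 down — contradiction. So R1C1 = 2.
R1C2 = 10 − 2 = 8 completes the 10 across.
R2C1 = 6 − 3 = 3 completes the 6 down.
R2C2 = 9 − 3 = 6 completes the 9 across.

2 8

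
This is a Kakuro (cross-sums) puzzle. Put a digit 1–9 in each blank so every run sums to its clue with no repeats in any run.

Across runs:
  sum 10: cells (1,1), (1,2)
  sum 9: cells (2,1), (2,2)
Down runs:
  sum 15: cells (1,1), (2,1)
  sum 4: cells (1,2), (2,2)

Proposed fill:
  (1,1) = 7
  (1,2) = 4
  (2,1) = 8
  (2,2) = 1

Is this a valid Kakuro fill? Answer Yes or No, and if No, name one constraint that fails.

No — the down run (1,2)–(2,2) sums to 5, not 4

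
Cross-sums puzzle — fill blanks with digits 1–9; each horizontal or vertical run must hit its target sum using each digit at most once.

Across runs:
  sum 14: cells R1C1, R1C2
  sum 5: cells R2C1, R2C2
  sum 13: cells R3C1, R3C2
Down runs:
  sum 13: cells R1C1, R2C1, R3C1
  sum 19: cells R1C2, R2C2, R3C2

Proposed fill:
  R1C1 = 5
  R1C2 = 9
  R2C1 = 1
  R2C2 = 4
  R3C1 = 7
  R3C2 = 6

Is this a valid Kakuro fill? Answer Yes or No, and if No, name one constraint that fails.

Across: 5+9=14; 1+4=5; 7+6=13. Down: 5+1+7=13; 9+4+6=19. No digit repeats within any run.

Yes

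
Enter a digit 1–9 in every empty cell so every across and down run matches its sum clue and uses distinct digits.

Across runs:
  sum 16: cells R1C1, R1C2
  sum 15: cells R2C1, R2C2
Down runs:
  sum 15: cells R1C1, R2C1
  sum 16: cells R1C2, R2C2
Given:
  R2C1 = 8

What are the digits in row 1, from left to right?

16 in 2 cells must be {7,9}.
R1C1 = 15 − 8 = 7 completes the 15 down.
R1C2 = 16 − 7 = 9 completes the 16 across.
R2C2 = 15 − 8 = 7 completes the 15 across.

7, 9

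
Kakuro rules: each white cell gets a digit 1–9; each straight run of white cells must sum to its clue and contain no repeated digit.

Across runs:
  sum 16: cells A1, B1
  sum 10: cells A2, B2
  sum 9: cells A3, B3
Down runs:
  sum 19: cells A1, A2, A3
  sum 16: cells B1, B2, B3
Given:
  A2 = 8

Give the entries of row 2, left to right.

8 2

16 in 2 cells must be {7,9}.
B2 = 10 − 8 = 2 completes the 10 across.
Given what's placed, B1 must be 9 to fit the 16 across and 16 down.
B3 = 16 − 11 = 5 completes the 16 down.
A1 = 16 − 9 = 7 completes the 16 across.
A3 = 9 − 5 = 4 completes the 9 across.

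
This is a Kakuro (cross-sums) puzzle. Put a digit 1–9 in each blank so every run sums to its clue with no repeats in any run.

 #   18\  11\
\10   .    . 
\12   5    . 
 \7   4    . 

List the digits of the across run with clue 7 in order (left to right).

4 3

R1C1 = 18 − 9 = 9 completes the 18 down.
R1C2 = 10 − 9 = 1 completes the 10 across.
R2C2 = 12 − 5 = 7 completes the 12 across.
R3C2 = 7 − 4 = 3 completes the 7 across.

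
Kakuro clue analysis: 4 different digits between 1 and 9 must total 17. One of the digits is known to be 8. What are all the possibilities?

4 distinct digits from 1–9 sum between 10 and 30.
Keeping only sets containing 8.

{1,2,6,8}; {1,3,5,8}; {2,3,4,8}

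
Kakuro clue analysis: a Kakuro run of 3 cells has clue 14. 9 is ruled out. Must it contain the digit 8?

No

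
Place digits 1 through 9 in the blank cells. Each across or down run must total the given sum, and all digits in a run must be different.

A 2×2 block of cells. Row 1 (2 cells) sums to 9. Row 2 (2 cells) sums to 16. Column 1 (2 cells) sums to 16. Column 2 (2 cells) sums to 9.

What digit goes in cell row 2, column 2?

16 in 2 cells must be {7,9}.
The 9 across and the 16 down share only 7, so (1,1) = 7.
(1,2) = 9 − 7 = 2 completes the 9 across.
(2,1) = 16 − 7 = 9 completes the 16 down.
(2,2) = 16 − 9 = 7 completes the 16 across.

7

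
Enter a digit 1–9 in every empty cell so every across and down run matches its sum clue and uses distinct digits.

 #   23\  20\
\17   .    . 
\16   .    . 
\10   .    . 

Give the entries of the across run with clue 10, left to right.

6 4

17 in 2 cells must be {8,9}; 16 in 2 cells must be {7,9}; 23 in 3 cells must be {6,8,9}.
The 16 across and the 23 down share only 9, so R2C1 = 9.
R2C2 = 16 − 9 = 7 completes the 16 across.
Given what's placed, R1C1 must be 8 to fit the 17 across and 23 down.
R1C2 = 17 − 8 = 9 completes the 17 across.
R3C1 = 23 − 17 = 6 completes the 23 down.
R3C2 = 10 − 6 = 4 completes the 10 across.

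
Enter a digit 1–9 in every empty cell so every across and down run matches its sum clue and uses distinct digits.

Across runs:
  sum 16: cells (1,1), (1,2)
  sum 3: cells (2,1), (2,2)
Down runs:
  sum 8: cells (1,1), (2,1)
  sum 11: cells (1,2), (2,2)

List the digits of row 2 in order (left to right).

1 2

16 in 2 cells must be {7,9}; 3 in 2 cells must be {1,2}.
The 16 across and the 8 down share only 7, so (1,1) = 7.
(1,2) = 16 − 7 = 9 completes the 16 across.
(2,1) = 8 − 7 = 1 completes the 8 down.
(2,2) = 3 − 1 = 2 completes the 3 across.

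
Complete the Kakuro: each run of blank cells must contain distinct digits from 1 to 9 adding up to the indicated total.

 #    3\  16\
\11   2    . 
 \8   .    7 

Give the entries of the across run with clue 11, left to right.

2, 9

3 in 2 cells must be {1,2}; 16 in 2 cells must be {7,9}.
R1C2 = 11 − 2 = 9 completes the 11 across.
R2C1 = 8 − 7 = 1 completes the 8 across.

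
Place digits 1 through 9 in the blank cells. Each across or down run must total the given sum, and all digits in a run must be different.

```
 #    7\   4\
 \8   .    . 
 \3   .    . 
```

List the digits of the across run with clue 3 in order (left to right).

3 in 2 cells must be {1,2}; 4 in 2 cells must be {1,3}.
The 3 across and the 4 down share only 1, so R2C2 = 1.
R1C2 = 4 − 1 = 3 completes the 4 down.
R2C1 = 3 − 1 = 2 completes the 3 across.
R1C1 = 8 − 3 = 5 completes the 8 across.

2, 1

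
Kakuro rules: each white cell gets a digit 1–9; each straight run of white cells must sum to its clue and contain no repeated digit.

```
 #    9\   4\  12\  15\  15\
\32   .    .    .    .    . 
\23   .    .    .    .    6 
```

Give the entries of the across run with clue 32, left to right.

5, 3, 7, 8, 9

4 in 2 cells must be {1,3}.
Intersecting the 32 across with the 4 down forces R1C2 = 3.
R1C5 = 15 − 6 = 9 completes the 15 down.
R2C2 = 4 − 3 = 1 completes the 4 down.
No cell is forced outright now. R1C1 can only be 5 or 7 or 8 (the digits allowed by both its 32 across and its 9 down). If R1C1 = 7: that forces R1C4 = 8, R2C1 = 2, after which R2C4 would have to be in {5,9} for the 23 across but in {7} for the 15 down — contradiction. If R1C1 = 8: that forces R1C4 = 7, after which R2C1 would have to be in {2,3,4,5,7,8,9} for the 23 across but in {1} for the 9 down — contradiction. So R1C1 = 5.
R2C1 = 9 − 5 = 4 completes the 9 down.
Nothing is forced directly, so branch on R2C4, whose candidates are 7 or 9. If R2C4 = 9: then R1C4 would have to be in {7,8} for the 32 across but in {6} for the 15 down — contradiction. So R2C4 = 7.
R1C4 = 15 − 7 = 8 completes the 15 down.
R2C3 = 23 − 18 = 5 completes the 23 across.
R1C3 = 32 − 25 = 7 completes the 32 across.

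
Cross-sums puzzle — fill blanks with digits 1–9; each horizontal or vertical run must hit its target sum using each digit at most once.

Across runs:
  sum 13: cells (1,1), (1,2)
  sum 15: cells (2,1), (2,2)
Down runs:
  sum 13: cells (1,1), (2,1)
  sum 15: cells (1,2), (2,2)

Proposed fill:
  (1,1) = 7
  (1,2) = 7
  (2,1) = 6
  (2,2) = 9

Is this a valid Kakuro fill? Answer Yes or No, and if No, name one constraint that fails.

No — the across run (1,1)–(1,2) sums to 14, not 13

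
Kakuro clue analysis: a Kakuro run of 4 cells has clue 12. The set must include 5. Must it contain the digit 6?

No

The only way to make 12 from 4 distinct digits under that restriction is {1,2,4,5}, which does not contain 6.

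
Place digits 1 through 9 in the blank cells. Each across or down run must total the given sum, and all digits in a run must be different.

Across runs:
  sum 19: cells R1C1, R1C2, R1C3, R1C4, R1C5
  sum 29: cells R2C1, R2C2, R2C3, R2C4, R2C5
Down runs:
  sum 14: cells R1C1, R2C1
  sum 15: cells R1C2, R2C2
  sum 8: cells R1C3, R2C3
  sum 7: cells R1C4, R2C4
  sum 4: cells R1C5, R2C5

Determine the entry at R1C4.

3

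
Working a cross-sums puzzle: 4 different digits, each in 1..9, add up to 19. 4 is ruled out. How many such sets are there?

6

4 distinct digits from 1–9 sum between 10 and 30.
Dropping sets that contain 4.
Enumerating: {1,2,7,9}, {1,3,6,9}, {1,3,7,8}, {1,5,6,7}, {2,3,5,9}, {2,3,6,8}.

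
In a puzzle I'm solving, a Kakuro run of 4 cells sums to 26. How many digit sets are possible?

5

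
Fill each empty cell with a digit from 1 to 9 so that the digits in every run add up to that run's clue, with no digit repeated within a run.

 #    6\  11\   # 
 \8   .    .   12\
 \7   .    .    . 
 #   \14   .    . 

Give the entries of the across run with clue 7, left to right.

7 in 3 cells must be {1,2,4}.
The 7 across and the 12 down share only 4, so R2C3 = 4.
R3C3 = 12 − 4 = 8 completes the 12 down.
R3C2 = 14 − 8 = 6 completes the 14 across.
No cell is forced outright now. R2C1 can only be 1 or 2 (the digits allowed by both its 7 across and its 6 down). If R2C1 = 2: then R1C1 would have to be in {1,2,3,5,6,7} for the 8 across but in {4} for the 6 down — contradiction. So R2C1 = 1.
R1C1 = 6 − 1 = 5 completes the 6 down.
R1C2 = 8 − 5 = 3 completes the 8 across.
R2C2 = 7 − 5 = 2 completes the 7 across.

1, 2, 4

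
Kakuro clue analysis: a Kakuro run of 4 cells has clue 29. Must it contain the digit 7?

The only way to make 29 from 4 distinct digits is {5,7,8,9}, which contains 7.

Yes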